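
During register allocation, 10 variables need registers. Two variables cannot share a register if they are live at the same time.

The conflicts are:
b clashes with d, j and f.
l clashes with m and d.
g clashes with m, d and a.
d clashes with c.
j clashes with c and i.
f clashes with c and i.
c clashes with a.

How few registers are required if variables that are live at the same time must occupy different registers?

d and c conflict, so at least 2 registers are needed.
2 registers suffice: register 1 → {m, d, j, f, a}; register 2 → {b, l, g, c, i}. Each listed conflict is separated.

2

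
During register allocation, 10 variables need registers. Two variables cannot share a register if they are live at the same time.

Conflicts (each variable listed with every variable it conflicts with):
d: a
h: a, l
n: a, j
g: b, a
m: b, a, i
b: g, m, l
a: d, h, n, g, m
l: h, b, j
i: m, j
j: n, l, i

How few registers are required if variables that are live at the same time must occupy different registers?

3

The cycle i-j-n-a-m-i has odd length 5, so it cannot be 2-colored; at least 3 registers are needed.
Using 3 registers: d=2, h=3, n=2, g=2, m=2, b=1, a=1, l=2, i=3, j=1. Every pair that conflicts lands in different registers.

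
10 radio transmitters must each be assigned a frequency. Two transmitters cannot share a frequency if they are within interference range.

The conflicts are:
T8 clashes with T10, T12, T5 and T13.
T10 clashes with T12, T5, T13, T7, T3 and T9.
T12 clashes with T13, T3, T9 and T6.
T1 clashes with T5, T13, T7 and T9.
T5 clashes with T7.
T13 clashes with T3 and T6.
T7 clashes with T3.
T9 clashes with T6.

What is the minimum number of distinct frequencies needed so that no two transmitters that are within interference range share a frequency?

T8, T10, T12, T13 all conflict with each other, so at least 4 frequencies are needed.
4 frequencies suffice: frequency 1 → {T10, T1, T6}; frequency 2 → {T5, T13, T9}; frequency 3 → {T12, T7}; frequency 4 → {T8, T3}. No two conflicting transmitters share a frequency.

4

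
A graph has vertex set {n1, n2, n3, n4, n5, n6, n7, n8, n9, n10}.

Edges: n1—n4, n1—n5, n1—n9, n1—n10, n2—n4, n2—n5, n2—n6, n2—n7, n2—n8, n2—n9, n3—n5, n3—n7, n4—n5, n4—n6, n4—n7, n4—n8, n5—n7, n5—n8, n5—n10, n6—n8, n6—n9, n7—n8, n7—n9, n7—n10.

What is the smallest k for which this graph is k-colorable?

5

n2, n4, n5, n7, n8 are pairwise adjacent (a clique of size 5), so at least 5 colors are needed.
One proper 5-coloring: n1=B, n2=Y, n3=G, n4=G, n5=R, n6=R, n7=B, n8=P, n9=G, n10=G. Every edge joins two different colors.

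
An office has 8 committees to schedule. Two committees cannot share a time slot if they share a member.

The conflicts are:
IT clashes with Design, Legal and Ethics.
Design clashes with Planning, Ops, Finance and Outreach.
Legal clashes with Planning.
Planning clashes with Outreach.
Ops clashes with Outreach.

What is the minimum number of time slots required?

3

Design, Planning, Outreach all conflict with each other, so at least 3 time slots are needed.
Using 3 time slots: IT=2, Design=1, Legal=1, Planning=2, Ops=2, Finance=2, Ethics=1, Outreach=3. Every pair that conflicts lands in different time slots.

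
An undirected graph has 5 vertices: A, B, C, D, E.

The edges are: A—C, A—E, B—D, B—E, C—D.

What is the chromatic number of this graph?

The cycle A-C-D-B-E-A has odd length 5, so it cannot be 2-colored; at least 3 colors are needed.
One proper 3-coloring: A=red, B=blue, C=blue, D=red, E=green. Each edge has distinct colors on its endpoints.

3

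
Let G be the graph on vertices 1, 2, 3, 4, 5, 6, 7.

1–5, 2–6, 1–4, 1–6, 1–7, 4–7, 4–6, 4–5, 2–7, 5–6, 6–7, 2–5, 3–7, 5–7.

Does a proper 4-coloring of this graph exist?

No

1, 4, 5, 6, 7 form a clique, so at least 5 colors are needed.
So 4 colors are not enough.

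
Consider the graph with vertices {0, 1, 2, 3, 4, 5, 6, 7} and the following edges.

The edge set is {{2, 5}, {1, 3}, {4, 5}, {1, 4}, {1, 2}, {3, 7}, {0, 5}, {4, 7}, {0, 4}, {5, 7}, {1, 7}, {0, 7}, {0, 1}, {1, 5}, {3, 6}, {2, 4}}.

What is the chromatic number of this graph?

0, 1, 4, 5, 7 are pairwise adjacent (a clique of size 5), so at least 5 colors are needed.
A valid assignment using 5 colors: 0=e, 1=a, 2=c, 3=b, 4=b, 5=d, 6=a, 7=c. No two adjacent vertices share a color.

5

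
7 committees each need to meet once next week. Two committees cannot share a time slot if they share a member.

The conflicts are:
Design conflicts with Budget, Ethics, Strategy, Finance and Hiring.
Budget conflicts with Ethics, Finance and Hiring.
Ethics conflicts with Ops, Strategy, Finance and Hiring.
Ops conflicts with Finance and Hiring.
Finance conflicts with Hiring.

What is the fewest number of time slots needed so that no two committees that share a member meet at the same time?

Design, Budget, Ethics, Finance, Hiring are mutually in conflict, so at least 5 time slots are needed.
Using 5 time slots: Design=3, Budget=5, Ethics=1, Ops=3, Strategy=2, Finance=4, Hiring=2. Each listed conflict is separated.

5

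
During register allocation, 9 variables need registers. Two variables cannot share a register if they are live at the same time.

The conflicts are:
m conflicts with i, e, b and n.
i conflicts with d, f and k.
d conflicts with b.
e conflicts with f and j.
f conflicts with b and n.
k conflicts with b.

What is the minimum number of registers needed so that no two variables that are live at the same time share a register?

m and n conflict, so at least 2 registers are needed.
2 registers suffice: register 1 → {i, e, b, n}; register 2 → {m, d, f, k, j}. Each listed conflict is separated.

2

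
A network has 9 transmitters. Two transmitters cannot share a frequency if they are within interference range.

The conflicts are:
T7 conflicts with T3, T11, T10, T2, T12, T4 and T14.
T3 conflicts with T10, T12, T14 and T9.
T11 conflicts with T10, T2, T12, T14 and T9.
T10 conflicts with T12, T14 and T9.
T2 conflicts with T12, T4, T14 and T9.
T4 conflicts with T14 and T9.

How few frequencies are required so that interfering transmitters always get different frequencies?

T7, T2, T4, T14 are mutually in conflict, so at least 4 frequencies are needed.
4 frequencies suffice: frequency 1 → {T7, T9}; frequency 2 → {T3, T11, T4}; frequency 3 → {T10, T2}; frequency 4 → {T12, T14}. Every pair that conflicts lands in different frequencies.

4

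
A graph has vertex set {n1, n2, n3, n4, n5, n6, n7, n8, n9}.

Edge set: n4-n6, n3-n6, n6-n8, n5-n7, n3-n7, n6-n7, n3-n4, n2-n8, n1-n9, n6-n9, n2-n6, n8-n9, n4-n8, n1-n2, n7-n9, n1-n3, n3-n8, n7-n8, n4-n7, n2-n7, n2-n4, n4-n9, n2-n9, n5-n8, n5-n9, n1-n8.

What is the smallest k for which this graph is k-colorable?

6

n2, n4, n6, n7, n8, n9 are mutually adjacent (a clique of size 6), so at least 6 colors are needed.
6 colors suffice: color 1 → {n8}; color 2 → {n1, n7}; color 3 → {n3, n9}; color 4 → {n2, n5}; color 5 → {n4}; color 6 → {n6}. No two adjacent vertices share a color.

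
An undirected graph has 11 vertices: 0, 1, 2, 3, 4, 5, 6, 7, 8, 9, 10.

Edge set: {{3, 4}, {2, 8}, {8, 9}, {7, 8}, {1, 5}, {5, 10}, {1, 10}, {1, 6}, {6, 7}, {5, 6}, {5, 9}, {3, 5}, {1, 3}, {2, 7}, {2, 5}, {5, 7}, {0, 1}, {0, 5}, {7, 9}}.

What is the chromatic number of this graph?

3

7, 8, 9 are pairwise adjacent, so at least 3 colors are needed.
One proper 3-coloring: 0=green, 1=blue, 2=green, 3=green, 4=red, 5=red, 6=green, 7=blue, 8=red, 9=green, 10=green. No two adjacent vertices share a color.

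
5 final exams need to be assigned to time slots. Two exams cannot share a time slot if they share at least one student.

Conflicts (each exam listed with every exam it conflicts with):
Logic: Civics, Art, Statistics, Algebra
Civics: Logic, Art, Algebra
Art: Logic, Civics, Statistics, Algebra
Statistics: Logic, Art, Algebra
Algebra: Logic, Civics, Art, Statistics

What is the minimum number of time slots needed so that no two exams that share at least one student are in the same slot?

Logic, Art, Statistics, Algebra pairwise conflict, so at least 4 time slots are needed.
Using 4 time slots: Logic=2, Civics=4, Art=1, Statistics=4, Algebra=3. Each listed conflict is separated.

4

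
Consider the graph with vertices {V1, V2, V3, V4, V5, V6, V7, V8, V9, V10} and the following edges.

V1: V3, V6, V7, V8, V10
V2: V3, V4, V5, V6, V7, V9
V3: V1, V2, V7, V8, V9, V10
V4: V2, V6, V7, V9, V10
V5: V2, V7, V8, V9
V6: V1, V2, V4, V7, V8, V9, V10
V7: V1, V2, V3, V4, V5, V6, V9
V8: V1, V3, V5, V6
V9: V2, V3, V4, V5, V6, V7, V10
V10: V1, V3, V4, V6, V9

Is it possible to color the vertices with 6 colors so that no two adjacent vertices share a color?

The chromatic number is 5. V2, V4, V6, V7, V9 are pairwise adjacent (a clique of size 5), so at least 5 colors are needed.
5 colors suffice: color 1 → {V3, V5, V6}; color 2 → {V7, V8, V10}; color 3 → {V1, V9}; color 4 → {V2}; color 5 → {V4}.
Since 6 ≥ 5, a proper 6-coloring certainly exists.

Yes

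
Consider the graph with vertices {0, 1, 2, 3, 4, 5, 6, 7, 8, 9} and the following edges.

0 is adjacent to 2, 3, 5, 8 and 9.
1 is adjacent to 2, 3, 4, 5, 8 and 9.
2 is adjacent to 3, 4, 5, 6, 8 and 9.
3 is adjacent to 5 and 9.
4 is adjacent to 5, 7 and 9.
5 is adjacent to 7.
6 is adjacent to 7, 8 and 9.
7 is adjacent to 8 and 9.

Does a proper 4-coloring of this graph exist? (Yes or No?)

The chromatic number is 4. 1, 2, 4, 9 are mutually adjacent (a clique of size 4), so at least 4 colors are needed.
A valid assignment using 4 colors: 0=c, 1=c, 2=a, 3=d, 4=d, 5=b, 6=c, 7=a, 8=b, 9=b.
That is already a proper 4-coloring.

Yes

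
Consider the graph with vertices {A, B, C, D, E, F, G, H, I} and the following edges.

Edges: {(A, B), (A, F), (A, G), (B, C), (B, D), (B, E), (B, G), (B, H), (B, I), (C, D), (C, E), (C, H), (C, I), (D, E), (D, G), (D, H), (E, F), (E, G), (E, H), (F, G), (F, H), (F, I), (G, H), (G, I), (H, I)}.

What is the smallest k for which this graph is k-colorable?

5

B, D, E, G, H form a clique, so at least 5 colors are needed.
5 colors suffice: color 1 → {B, F}; color 2 → {C, G}; color 3 → {A, H}; color 4 → {E, I}; color 5 → {D}. No two adjacent vertices share a color.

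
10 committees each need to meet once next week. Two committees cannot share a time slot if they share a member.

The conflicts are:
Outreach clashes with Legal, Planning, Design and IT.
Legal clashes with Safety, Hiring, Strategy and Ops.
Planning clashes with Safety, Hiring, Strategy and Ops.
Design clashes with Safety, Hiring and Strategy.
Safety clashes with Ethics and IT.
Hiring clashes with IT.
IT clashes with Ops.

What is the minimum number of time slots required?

2

Planning and Safety conflict, so at least 2 time slots are needed.
2 time slots suffice: time slot 1 → {Outreach, Safety, Hiring, Strategy, Ops}; time slot 2 → {Legal, Planning, Design, Ethics, IT}. Every pair that conflicts lands in different time slots.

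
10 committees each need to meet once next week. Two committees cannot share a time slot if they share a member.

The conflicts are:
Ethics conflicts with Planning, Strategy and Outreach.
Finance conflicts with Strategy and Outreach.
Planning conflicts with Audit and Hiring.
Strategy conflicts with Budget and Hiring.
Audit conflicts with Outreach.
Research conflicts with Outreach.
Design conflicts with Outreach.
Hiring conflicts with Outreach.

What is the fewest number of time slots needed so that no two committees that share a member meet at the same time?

Ethics and Planning conflict, so at least 2 time slots are needed.
A valid assignment using 2 time slots: Ethics=2, Finance=2, Planning=1, Strategy=1, Audit=2, Research=2, Budget=2, Design=2, Hiring=2, Outreach=1. Each listed conflict is separated.

2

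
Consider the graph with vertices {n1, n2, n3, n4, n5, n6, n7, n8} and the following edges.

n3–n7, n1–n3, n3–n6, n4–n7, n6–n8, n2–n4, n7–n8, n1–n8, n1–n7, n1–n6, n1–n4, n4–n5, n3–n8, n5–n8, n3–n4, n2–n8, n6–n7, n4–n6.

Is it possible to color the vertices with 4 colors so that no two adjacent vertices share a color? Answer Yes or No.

No

n1, n3, n4, n6, n7 form a clique, so at least 5 colors are needed.
So 4 colors are not enough.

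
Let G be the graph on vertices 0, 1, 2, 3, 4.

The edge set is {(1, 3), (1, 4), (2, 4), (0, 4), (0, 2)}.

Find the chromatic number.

0, 2, 4 form a triangle, so at least 3 colors are needed.
3 colors suffice: color a → {3, 4}; color b → {0, 1}; color c → {2}. Each edge has distinct colors on its endpoints.

3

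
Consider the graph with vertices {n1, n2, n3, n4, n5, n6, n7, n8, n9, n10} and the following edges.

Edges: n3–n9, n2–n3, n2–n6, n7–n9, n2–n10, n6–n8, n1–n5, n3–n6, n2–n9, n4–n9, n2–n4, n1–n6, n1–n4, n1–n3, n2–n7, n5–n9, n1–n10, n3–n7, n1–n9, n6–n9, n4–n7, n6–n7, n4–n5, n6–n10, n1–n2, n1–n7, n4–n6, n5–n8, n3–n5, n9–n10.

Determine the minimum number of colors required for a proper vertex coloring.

6

n1, n2, n4, n6, n7, n9 form a clique, so at least 6 colors are needed.
6 colors suffice: n1=3, n2=4, n3=5, n4=5, n5=2, n6=2, n7=6, n8=1, n9=1, n10=5. No two adjacent vertices share a color.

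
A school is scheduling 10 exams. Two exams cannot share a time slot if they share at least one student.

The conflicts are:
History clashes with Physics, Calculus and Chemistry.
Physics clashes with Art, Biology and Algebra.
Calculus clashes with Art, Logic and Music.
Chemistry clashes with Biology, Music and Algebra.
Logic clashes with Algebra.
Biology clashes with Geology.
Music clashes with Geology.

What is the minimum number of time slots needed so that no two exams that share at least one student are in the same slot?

3

The cycle Art-Calculus-Logic-Algebra-Physics-Art has odd length 5, so it cannot be 2-colored; at least 3 time slots are needed.
Using 3 time slots: History=2, Physics=1, Calculus=1, Chemistry=1, Art=2, Logic=3, Biology=2, Music=2, Geology=1, Algebra=2. Each listed conflict is separated.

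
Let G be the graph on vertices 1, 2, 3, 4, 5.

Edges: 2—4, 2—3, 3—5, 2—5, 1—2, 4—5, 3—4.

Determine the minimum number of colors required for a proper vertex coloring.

2, 3, 4, 5 form a clique, so at least 4 colors are needed.
4 colors suffice: color red → {2}; color blue → {1, 3}; color green → {5}; color yellow → {4}. No two adjacent vertices share a color.

4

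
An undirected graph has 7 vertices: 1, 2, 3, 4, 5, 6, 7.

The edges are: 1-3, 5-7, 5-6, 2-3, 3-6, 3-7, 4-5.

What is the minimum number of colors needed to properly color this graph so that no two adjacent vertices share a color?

4 and 5 are adjacent, so at least 2 colors are needed.
A valid assignment using 2 colors: 1=b, 2=b, 3=a, 4=b, 5=a, 6=b, 7=b. No two adjacent vertices share a color.

2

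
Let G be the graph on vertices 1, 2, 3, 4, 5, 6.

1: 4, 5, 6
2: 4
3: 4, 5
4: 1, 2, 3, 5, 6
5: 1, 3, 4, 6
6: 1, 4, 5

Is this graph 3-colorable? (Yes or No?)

No

1, 4, 5, 6 are pairwise adjacent (a clique of size 4), so at least 4 colors are needed.
So 3 colors are not enough.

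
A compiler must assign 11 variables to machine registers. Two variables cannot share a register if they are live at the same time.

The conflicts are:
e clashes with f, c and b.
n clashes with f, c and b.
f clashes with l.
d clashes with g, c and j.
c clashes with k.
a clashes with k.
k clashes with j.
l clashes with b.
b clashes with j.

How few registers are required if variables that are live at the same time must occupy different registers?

3

The cycle j-k-c-e-b-j has odd length 5, so it cannot be 2-colored; at least 3 registers are needed.
3 registers suffice: register 1 → {f, g, c, a, b}; register 2 → {e, n, d, k, l}; register 3 → {j}. Each listed conflict is separated.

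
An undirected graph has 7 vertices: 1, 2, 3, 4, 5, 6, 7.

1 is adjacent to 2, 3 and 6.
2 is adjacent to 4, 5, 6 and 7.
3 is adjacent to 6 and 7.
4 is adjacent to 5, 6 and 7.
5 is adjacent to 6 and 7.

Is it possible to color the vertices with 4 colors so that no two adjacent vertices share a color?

The chromatic number is 4. 2, 4, 5, 6 are pairwise adjacent (a clique of size 4), so at least 4 colors are needed.
One proper 4-coloring: 1=green, 2=blue, 3=blue, 4=yellow, 5=green, 6=red, 7=red.
That is already a proper 4-coloring.

Yes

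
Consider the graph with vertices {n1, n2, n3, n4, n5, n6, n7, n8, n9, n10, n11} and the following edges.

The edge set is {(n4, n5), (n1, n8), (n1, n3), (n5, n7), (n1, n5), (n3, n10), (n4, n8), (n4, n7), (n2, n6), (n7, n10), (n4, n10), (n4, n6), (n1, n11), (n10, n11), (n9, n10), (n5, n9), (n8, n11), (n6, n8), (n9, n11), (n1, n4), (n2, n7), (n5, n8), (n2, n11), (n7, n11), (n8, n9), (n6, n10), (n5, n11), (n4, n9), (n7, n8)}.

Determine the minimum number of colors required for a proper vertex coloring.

4

n1, n4, n5, n8 form a clique, so at least 4 colors are needed.
4 colors suffice: color 1 → {n3, n4, n11}; color 2 → {n2, n8, n10}; color 3 → {n1, n6, n7, n9}; color 4 → {n5}. No two adjacent vertices share a color.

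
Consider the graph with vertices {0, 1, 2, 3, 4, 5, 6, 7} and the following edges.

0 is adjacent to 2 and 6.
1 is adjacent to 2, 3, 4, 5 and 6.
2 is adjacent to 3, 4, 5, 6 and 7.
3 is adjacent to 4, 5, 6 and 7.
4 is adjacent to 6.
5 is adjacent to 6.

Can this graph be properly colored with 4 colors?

No

1, 2, 3, 4, 6 are pairwise adjacent (a clique of size 5), so at least 5 colors are needed.
So 4 colors are not enough.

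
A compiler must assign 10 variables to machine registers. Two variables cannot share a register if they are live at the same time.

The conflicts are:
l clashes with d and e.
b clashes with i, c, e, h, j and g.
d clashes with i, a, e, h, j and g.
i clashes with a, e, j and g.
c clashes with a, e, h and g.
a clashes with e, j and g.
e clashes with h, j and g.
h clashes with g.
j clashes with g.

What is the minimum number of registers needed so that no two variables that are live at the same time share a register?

d, i, a, e, j, g are mutually in conflict, so at least 6 registers are needed.
Using 6 registers: l=2, b=3, d=3, i=6, c=6, a=5, e=1, h=4, j=4, g=2. No two conflicting variables share a register.

6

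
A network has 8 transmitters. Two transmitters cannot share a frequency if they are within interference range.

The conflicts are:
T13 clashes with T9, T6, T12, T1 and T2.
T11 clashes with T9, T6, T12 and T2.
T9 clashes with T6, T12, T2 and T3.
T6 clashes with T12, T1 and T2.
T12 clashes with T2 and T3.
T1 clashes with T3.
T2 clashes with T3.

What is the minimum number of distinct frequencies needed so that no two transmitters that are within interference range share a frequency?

T13, T9, T6, T12, T2 pairwise conflict, so at least 5 frequencies are needed.
A valid assignment using 5 frequencies: T13=5, T11=5, T9=2, T6=4, T12=3, T1=1, T2=1, T3=4. No two conflicting transmitters share a frequency.

5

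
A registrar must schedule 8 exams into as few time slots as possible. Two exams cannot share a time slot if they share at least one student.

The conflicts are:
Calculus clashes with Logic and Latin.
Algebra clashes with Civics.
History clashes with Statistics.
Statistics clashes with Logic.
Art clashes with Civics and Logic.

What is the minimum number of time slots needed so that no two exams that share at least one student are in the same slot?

Calculus and Latin conflict, so at least 2 time slots are needed.
2 time slots suffice: time slot 1 → {History, Civics, Logic, Latin}; time slot 2 → {Calculus, Algebra, Statistics, Art}. No two conflicting exams share a time slot.

2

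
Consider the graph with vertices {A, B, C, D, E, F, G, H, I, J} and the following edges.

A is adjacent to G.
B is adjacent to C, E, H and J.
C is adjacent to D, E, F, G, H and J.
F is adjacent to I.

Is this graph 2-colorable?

No

B, C, J are pairwise adjacent, so at least 3 colors are needed.
So 2 colors are not enough.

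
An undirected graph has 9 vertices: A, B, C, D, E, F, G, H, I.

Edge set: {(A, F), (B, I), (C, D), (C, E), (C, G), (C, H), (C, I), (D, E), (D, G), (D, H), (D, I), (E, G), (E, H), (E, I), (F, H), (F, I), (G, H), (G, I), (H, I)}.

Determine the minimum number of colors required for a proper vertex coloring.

6

C, D, E, G, H, I are mutually adjacent (a clique of size 6), so at least 6 colors are needed.
6 colors suffice: A=1, B=2, C=4, D=5, E=6, F=3, G=3, H=2, I=1. Each edge has distinct colors on its endpoints.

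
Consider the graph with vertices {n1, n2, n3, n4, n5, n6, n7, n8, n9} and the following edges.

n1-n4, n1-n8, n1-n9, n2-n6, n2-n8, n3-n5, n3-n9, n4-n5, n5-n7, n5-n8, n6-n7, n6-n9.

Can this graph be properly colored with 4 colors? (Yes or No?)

The chromatic number is 3. The cycle n9-n1-n4-n5-n3-n9 has odd length 5, so it cannot be 2-colored; at least 3 colors are needed.
One proper 3-coloring: n1=R, n2=G, n3=G, n4=B, n5=R, n6=R, n7=B, n8=B, n9=B.
Since 4 ≥ 3, a proper 4-coloring certainly exists.

Yes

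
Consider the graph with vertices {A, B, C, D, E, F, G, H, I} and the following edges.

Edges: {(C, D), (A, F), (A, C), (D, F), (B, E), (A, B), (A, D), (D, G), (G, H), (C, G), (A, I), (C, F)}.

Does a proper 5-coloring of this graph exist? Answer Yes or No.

Yes

The chromatic number is 4. A, C, D, F form a clique, so at least 4 colors are needed.
4 colors suffice: color red → {A, E, G}; color blue → {B, D, H, I}; color green → {C}; color yellow → {F}.
Since 5 ≥ 4, a proper 5-coloring certainly exists.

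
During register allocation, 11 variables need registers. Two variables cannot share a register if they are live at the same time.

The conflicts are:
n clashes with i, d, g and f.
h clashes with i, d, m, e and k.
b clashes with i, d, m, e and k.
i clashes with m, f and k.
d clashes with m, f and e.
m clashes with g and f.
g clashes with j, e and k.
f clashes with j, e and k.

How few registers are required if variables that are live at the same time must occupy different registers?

3

b, d, e pairwise conflict, so at least 3 registers are needed.
Using 3 registers: n=2, h=1, b=1, i=3, d=3, m=2, g=1, f=1, j=2, e=2, k=2. No two conflicting variables share a register.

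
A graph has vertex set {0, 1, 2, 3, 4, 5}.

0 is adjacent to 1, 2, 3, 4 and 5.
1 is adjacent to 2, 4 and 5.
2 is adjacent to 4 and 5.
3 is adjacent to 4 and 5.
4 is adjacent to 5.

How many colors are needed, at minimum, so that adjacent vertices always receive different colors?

5

0, 1, 2, 4, 5 form a clique, so at least 5 colors are needed.
One proper 5-coloring: 0=a, 1=e, 2=d, 3=d, 4=c, 5=b. Every edge joins two different colors.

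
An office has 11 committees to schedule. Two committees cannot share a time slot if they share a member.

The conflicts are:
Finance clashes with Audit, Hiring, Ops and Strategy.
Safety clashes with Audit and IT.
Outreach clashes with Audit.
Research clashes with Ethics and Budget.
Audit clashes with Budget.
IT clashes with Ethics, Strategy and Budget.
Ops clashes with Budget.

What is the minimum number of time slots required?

The cycle Budget-Audit-Finance-Strategy-IT-Budget has odd length 5, so it cannot be 2-colored; at least 3 time slots are needed.
3 time slots suffice: time slot 1 → {Finance, Safety, Outreach, Ethics, Budget}; time slot 2 → {Research, Audit, Hiring, IT, Ops}; time slot 3 → {Strategy}. Each listed conflict is separated.

3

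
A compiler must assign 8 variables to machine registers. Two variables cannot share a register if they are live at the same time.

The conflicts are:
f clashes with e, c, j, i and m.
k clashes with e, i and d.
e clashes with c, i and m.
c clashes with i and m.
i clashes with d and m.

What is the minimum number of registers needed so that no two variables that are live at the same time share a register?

5

f, e, c, i, m pairwise conflict, so at least 5 registers are needed.
5 registers suffice: register 1 → {j, i}; register 2 → {f, k}; register 3 → {e, d}; register 4 → {m}; register 5 → {c}. Every pair that conflicts lands in different registers.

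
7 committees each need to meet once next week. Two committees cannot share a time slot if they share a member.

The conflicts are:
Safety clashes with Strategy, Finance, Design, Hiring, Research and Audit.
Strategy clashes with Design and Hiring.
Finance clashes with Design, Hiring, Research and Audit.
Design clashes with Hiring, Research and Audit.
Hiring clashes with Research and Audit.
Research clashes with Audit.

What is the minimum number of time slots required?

Safety, Finance, Design, Hiring, Research, Audit all conflict with each other, so at least 6 time slots are needed.
A valid assignment using 6 time slots: Safety=3, Strategy=4, Finance=4, Design=2, Hiring=1, Research=5, Audit=6. Each listed conflict is separated.

6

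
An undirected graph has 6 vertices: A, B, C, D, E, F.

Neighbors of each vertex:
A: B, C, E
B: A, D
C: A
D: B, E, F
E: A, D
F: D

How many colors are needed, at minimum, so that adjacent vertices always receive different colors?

A and B are adjacent, so at least 2 colors are needed.
A valid assignment using 2 colors: A=red, B=blue, C=blue, D=red, E=blue, F=blue. Each edge has distinct colors on its endpoints.

2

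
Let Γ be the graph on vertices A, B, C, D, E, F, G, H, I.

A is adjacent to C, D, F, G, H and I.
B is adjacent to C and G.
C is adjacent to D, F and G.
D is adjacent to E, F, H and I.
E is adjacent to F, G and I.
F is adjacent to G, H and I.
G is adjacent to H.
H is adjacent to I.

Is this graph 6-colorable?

The chromatic number is 5. A, D, F, H, I are mutually adjacent (a clique of size 5), so at least 5 colors are needed.
5 colors suffice: A=3, B=1, C=4, D=2, E=3, F=1, G=2, H=5, I=4.
Since 6 ≥ 5, a proper 6-coloring certainly exists.

Yes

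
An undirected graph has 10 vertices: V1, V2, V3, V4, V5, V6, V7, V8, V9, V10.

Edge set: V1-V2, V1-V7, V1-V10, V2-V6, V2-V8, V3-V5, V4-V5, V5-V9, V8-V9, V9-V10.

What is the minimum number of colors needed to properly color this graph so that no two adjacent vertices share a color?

3

The cycle V1-V10-V9-V8-V2-V1 has odd length 5, so it cannot be 2-colored; at least 3 colors are needed.
3 colors suffice: color 1 → {V1, V5, V6, V8}; color 2 → {V2, V3, V4, V7, V9}; color 3 → {V10}. Every edge joins two different colors.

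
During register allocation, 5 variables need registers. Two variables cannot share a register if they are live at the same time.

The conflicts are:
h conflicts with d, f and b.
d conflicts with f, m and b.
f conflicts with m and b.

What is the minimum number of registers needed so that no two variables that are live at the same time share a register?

h, d, f, b pairwise conflict, so at least 4 registers are needed.
4 registers suffice: register 1 → {f}; register 2 → {d}; register 3 → {h, m}; register 4 → {b}. Every pair that conflicts lands in different registers.

4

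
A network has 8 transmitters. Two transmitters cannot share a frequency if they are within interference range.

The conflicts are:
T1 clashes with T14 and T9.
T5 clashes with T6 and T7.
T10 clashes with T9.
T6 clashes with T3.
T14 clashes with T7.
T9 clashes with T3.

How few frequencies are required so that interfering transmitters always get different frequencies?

The cycle T14-T7-T5-T6-T3-T9-T1-T14 has odd length 7, so it cannot be 2-colored; at least 3 frequencies are needed.
3 frequencies suffice: T1=3, T5=2, T10=2, T6=1, T14=2, T9=1, T3=2, T7=1. Every pair that conflicts lands in different frequencies.

3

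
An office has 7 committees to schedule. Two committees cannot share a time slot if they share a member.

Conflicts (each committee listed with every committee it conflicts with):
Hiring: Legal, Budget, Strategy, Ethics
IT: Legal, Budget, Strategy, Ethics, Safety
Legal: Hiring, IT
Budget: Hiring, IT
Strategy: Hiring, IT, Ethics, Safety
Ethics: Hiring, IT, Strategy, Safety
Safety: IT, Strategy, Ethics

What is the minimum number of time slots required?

4

IT, Strategy, Ethics, Safety all conflict with each other, so at least 4 time slots are needed.
Using 4 time slots: Hiring=1, IT=1, Legal=2, Budget=2, Strategy=2, Ethics=3, Safety=4. Every pair that conflicts lands in different time slots.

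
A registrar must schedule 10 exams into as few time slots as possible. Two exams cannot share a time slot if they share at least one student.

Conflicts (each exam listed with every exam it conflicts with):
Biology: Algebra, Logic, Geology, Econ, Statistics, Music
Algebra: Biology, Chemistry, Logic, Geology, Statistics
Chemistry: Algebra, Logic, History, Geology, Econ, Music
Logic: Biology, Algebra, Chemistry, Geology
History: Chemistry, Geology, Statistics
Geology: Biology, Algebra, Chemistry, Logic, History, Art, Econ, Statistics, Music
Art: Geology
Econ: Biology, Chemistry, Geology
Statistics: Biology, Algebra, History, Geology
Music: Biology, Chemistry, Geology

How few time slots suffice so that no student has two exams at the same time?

4

Biology, Algebra, Geology, Statistics are mutually in conflict, so at least 4 time slots are needed.
Using 4 time slots: Biology=2, Algebra=3, Chemistry=2, Logic=4, History=3, Geology=1, Art=2, Econ=3, Statistics=4, Music=3. No two conflicting exams share a time slot.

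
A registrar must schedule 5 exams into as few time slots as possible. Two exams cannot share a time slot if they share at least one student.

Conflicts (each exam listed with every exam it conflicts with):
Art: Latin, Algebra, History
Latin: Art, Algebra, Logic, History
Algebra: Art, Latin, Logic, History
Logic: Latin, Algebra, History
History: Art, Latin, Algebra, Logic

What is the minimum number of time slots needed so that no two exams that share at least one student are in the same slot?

4

Art, Latin, Algebra, History all conflict with each other, so at least 4 time slots are needed.
Using 4 time slots: Art=4, Latin=3, Algebra=1, Logic=4, History=2. Every pair that conflicts lands in different time slots.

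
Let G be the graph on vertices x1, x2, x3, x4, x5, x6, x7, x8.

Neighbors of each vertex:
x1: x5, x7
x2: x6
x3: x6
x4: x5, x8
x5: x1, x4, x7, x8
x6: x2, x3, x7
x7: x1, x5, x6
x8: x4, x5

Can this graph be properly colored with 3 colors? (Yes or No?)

The chromatic number is 3. x1, x5, x7 are mutually adjacent, so at least 3 colors are needed.
One proper 3-coloring: x1=3, x2=2, x3=2, x4=3, x5=1, x6=1, x7=2, x8=2.
That is already a proper 3-coloring.

Yes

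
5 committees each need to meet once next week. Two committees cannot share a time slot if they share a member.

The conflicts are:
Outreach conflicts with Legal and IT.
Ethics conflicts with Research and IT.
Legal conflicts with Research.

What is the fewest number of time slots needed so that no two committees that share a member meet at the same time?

The cycle IT-Outreach-Legal-Research-Ethics-IT has odd length 5, so it cannot be 2-colored; at least 3 time slots are needed.
3 time slots suffice: Outreach=2, Ethics=2, Legal=1, Research=3, IT=1. No two conflicting committees share a time slot.

3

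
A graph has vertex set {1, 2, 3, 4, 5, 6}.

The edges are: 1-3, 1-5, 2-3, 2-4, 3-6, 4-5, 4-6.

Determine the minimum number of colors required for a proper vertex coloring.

3

The cycle 5-4-6-3-1-5 has odd length 5, so it cannot be 2-colored; at least 3 colors are needed.
3 colors suffice: color red → {3, 4}; color blue → {2, 5, 6}; color green → {1}. Every edge joins two different colors.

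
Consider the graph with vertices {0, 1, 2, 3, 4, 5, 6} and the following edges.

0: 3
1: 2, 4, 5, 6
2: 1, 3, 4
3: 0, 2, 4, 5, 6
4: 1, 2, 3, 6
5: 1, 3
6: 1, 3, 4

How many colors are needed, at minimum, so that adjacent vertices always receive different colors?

3

3, 4, 6 are pairwise adjacent, so at least 3 colors are needed.
A valid assignment using 3 colors: 0=b, 1=a, 2=c, 3=a, 4=b, 5=b, 6=c. Every edge joins two different colors.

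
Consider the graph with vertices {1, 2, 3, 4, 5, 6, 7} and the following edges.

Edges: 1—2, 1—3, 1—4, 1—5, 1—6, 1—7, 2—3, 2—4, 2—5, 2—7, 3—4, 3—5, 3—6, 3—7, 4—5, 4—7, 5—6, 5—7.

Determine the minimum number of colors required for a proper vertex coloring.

1, 2, 3, 4, 5, 7 are mutually adjacent (a clique of size 6), so at least 6 colors are needed.
One proper 6-coloring: 1=c, 2=d, 3=b, 4=e, 5=a, 6=d, 7=f. No two adjacent vertices share a color.

6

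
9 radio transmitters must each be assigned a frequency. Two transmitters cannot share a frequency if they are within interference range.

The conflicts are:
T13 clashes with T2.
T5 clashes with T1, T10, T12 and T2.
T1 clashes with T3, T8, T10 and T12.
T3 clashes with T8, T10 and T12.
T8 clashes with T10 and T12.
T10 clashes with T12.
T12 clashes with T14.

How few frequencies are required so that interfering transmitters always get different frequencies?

5

T1, T3, T8, T10, T12 all conflict with each other, so at least 5 frequencies are needed.
5 frequencies suffice: frequency 1 → {T12, T2}; frequency 2 → {T13, T10, T14}; frequency 3 → {T1}; frequency 4 → {T5, T8}; frequency 5 → {T3}. Each listed conflict is separated.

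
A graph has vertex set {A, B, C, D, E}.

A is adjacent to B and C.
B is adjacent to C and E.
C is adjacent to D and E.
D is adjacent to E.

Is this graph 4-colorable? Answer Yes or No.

The chromatic number is 3. C, D, E are mutually adjacent, so at least 3 colors are needed.
3 colors suffice: color 1 → {C}; color 2 → {A, E}; color 3 → {B, D}.
Since 4 ≥ 3, a proper 4-coloring certainly exists.

Yes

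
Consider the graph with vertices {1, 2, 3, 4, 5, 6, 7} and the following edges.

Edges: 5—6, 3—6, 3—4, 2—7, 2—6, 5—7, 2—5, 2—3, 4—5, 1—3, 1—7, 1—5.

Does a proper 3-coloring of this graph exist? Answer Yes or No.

The chromatic number is 3. 1, 5, 7 are pairwise adjacent, so at least 3 colors are needed.
A valid assignment using 3 colors: 1=blue, 2=blue, 3=red, 4=blue, 5=red, 6=green, 7=green.
That is already a proper 3-coloring.

Yes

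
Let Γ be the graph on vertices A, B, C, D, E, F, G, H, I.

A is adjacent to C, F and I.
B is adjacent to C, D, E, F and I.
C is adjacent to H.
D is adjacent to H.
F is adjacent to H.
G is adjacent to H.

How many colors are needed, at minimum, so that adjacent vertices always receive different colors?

2

B and I are adjacent, so at least 2 colors are needed.
One proper 2-coloring: A=1, B=1, C=2, D=2, E=2, F=2, G=2, H=1, I=2. Each edge has distinct colors on its endpoints.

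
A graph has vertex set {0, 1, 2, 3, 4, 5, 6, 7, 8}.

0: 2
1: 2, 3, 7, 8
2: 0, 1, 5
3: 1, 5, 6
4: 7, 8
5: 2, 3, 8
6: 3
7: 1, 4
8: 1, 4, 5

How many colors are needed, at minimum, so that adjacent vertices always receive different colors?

3 and 6 are adjacent, so at least 2 colors are needed.
2 colors suffice: color a → {0, 1, 4, 5, 6}; color b → {2, 3, 7, 8}. Each edge has distinct colors on its endpoints.

2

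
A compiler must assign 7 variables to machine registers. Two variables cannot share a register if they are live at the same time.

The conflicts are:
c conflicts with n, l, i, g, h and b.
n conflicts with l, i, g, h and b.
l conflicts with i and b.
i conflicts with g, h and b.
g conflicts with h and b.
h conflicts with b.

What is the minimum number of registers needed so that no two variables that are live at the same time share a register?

c, n, i, g, h, b pairwise conflict, so at least 6 registers are needed.
6 registers suffice: c=4, n=3, l=5, i=1, g=6, h=5, b=2. Every pair that conflicts lands in different registers.

6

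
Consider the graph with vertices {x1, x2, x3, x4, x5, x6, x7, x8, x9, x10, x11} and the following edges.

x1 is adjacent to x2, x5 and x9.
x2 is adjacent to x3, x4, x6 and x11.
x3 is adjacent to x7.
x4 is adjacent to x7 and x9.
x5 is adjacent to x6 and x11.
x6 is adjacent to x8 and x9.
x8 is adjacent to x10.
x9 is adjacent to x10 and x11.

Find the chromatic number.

2

x5 and x11 are adjacent, so at least 2 colors are needed.
2 colors suffice: color 1 → {x2, x5, x7, x8, x9}; color 2 → {x1, x3, x4, x6, x10, x11}. Each edge has distinct colors on its endpoints.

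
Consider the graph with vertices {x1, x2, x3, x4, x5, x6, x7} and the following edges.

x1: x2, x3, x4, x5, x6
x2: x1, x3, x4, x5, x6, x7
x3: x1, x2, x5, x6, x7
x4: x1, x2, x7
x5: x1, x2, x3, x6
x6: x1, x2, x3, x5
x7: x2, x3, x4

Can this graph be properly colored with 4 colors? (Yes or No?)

x1, x2, x3, x5, x6 form a clique, so at least 5 colors are needed.
So 4 colors are not enough.

No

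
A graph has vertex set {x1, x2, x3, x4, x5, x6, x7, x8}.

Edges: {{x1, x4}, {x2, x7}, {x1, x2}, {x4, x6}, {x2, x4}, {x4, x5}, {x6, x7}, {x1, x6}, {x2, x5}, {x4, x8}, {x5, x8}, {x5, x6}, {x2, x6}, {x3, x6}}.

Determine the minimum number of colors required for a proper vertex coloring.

4

x2, x4, x5, x6 are pairwise adjacent (a clique of size 4), so at least 4 colors are needed.
A valid assignment using 4 colors: x1=4, x2=3, x3=2, x4=2, x5=4, x6=1, x7=2, x8=1. No two adjacent vertices share a color.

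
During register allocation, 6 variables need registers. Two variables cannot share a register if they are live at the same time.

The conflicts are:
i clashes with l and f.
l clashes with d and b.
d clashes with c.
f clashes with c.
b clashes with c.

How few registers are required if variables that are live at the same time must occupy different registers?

3

The cycle l-i-f-c-b-l has odd length 5, so it cannot be 2-colored; at least 3 registers are needed.
A valid assignment using 3 registers: i=3, l=1, d=2, f=2, b=2, c=1. Each listed conflict is separated.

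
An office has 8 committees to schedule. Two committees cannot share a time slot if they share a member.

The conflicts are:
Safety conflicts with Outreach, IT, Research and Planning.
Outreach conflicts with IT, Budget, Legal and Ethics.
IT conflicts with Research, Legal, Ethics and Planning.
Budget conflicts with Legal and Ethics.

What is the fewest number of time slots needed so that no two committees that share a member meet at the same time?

3

Outreach, Budget, Legal all conflict with each other, so at least 3 time slots are needed.
Using 3 time slots: Safety=3, Outreach=2, IT=1, Research=2, Budget=1, Legal=3, Ethics=3, Planning=2. No two conflicting committees share a time slot.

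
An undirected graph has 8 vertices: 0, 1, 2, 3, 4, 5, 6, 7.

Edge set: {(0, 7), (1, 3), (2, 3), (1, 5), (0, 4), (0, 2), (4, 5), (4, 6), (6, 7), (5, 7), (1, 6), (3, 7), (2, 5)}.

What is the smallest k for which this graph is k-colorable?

2

1 and 6 are adjacent, so at least 2 colors are needed.
2 colors suffice: color a → {0, 3, 5, 6}; color b → {1, 2, 4, 7}. No two adjacent vertices share a color.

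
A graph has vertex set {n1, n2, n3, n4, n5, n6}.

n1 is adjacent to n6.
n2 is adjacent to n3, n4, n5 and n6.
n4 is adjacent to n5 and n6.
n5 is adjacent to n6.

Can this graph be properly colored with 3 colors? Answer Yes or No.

n2, n4, n5, n6 are mutually adjacent (a clique of size 4), so at least 4 colors are needed.
So 3 colors are not enough.

No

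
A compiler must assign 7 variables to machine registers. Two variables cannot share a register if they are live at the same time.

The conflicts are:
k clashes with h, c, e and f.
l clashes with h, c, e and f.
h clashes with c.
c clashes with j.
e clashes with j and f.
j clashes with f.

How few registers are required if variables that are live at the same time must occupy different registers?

k, e, f pairwise conflict, so at least 3 registers are needed.
3 registers suffice: register 1 → {c, f}; register 2 → {k, l, j}; register 3 → {h, e}. Each listed conflict is separated.

3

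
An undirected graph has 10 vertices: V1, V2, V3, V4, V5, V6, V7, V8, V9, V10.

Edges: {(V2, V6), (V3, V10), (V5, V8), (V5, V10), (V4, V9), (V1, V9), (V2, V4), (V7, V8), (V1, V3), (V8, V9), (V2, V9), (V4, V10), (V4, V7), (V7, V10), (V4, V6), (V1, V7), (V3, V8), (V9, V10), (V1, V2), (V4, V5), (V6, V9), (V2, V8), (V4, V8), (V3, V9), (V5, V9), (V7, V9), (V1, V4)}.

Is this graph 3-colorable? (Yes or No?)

V2, V4, V8, V9 are mutually adjacent (a clique of size 4), so at least 4 colors are needed.
So 3 colors are not enough.

No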